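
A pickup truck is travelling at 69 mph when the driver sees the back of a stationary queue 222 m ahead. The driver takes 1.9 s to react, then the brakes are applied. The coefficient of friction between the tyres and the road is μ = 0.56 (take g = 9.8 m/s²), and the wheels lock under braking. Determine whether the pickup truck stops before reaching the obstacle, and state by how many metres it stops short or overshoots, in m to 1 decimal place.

Yes — it stops 76.7 m short of the obstacle

69 mph × 0.44704 = 30.8458 m/s.
a = μg = 0.56 × 9.8 = 5.488 m/s².
Reaction distance = 30.8458 × 1.9 = 58.607 m.
Braking distance = v²/(2a) = 951.463 / 10.976 = 86.686 m.
Total stopping distance = 58.607 + 86.686 = 145.293 m, vs 222 m available — it stops with 222 − 145.293 = 76.707 m to spare.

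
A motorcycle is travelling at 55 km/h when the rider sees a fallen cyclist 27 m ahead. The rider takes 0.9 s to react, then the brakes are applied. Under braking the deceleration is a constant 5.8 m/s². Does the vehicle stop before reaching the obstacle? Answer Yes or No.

No

55 km/h ÷ 3.6 = 15.2778 m/s.
Reaction distance = 15.2778 × 0.9 = 13.750 m.
Braking distance = v²/(2a) = 233.411 / 11.600 = 20.122 m.
Total stopping distance = 13.750 + 20.122 = 33.872 m, vs 27 m available — it cannot stop in time and overshoots by 33.872 − 27 = 6.872 m.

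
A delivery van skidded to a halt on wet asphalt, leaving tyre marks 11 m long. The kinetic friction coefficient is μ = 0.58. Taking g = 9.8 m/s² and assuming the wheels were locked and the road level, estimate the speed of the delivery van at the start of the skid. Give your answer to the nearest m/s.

Initial speed ≈ 11 m/s

Deceleration a = μg = 0.58 × 9.8 = 5.684 m/s².
v = √(2a·d) = √(2 × 5.684 × 11) = √125.048 = 11.1825 m/s.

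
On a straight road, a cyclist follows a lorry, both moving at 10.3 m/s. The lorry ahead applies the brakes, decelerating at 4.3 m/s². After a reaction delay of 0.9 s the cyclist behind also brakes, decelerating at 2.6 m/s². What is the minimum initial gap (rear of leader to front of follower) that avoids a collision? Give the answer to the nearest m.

Leader travels v²/(2a_L) = 106.090 / 8.600 = 12.336 m before stopping.
Follower covers v·t_r = 10.3000 × 0.9 = 9.270 m while reacting, then v²/(2a_F) = 106.090 / 5.200 = 20.402 m while braking, for a total of 9.270 + 20.402 = 29.672 m.
Since a_F ≤ a_L and the follower starts braking later, the follower is never slower than the leader, so the closest approach is when both have stopped.
Minimum gap = 29.672 − 12.336 = 17.336 m.

Minimum gap ≈ 17 m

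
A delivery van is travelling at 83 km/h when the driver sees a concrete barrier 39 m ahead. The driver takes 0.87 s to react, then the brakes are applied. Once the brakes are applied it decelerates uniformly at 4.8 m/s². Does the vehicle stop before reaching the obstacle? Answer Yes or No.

83 km/h ÷ 3.6 = 23.0556 m/s.
Reaction distance = 23.0556 × 0.87 = 20.058 m.
Braking distance = v²/(2a) = 531.561 / 9.600 = 55.371 m.
Total stopping distance = 20.058 + 55.371 = 75.429 m, vs 39 m available — it cannot stop in time and overshoots by 75.429 − 39 = 36.429 m.

No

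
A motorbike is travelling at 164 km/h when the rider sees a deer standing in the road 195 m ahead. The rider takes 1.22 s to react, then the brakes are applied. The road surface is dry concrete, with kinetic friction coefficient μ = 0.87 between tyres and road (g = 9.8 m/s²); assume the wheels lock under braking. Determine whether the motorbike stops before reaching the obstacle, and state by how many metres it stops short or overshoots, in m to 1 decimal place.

Yes — it stops 17.7 m short of the obstacle

164 km/h ÷ 3.6 = 45.5556 m/s.
a = μg = 0.87 × 9.8 = 8.526 m/s².
Reaction distance = 45.5556 × 1.22 = 55.578 m.
Braking distance = v²/(2a) = 2075.313 / 17.052 = 121.705 m.
Total stopping distance = 55.578 + 121.705 = 177.283 m, vs 195 m available — it stops with 195 − 177.283 = 17.717 m to spare.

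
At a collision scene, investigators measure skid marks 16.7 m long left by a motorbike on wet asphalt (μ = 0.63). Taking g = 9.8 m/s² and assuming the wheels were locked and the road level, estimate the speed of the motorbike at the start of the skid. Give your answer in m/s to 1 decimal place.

Deceleration a = μg = 0.63 × 9.8 = 6.174 m/s².
v = √(2a·d) = √(2 × 6.174 × 16.7) = √206.212 = 14.3601 m/s.

Initial speed ≈ 14.4 m/s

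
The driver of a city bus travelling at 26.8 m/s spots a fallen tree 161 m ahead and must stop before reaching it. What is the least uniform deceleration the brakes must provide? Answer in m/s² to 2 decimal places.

v² = 2a·d ⇒ a = v²/(2d) = 26.8000² / (2 × 161.000) = 718.240 / 322.000 = 2.2306 m/s².

Required deceleration ≈ 2.23 m/s²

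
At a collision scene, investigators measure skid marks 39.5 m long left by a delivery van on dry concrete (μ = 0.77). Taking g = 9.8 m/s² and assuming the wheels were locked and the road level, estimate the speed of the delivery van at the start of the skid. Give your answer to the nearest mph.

Initial speed ≈ 55 mph

Deceleration a = μg = 0.77 × 9.8 = 7.546 m/s².
v = √(2a·d) = √(2 × 7.546 × 39.5) = √596.134 = 24.4159 m/s.
= 24.4159 ÷ 0.44704 = 54.617 mph.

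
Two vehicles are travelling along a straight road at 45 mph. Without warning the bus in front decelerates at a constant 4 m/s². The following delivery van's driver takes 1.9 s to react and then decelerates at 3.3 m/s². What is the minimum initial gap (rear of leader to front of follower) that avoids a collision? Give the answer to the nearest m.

Minimum gap ≈ 49 m

45 mph × 0.44704 = 20.1168 m/s.
Leader travels v²/(2a_L) = 404.686 / 8.000 = 50.586 m before stopping.
Follower covers v·t_r = 20.1168 × 1.9 = 38.222 m while reacting, then v²/(2a_F) = 404.686 / 6.600 = 61.316 m while braking, for a total of 38.222 + 61.316 = 99.538 m.
Since a_F ≤ a_L and the follower starts braking later, the follower is never slower than the leader, so the closest approach is when both have stopped.
Minimum gap = 99.538 − 50.586 = 48.952 m.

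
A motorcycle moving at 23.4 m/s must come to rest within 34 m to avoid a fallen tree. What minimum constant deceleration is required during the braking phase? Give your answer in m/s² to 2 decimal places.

v² = 2a·d ⇒ a = v²/(2d) = 23.4000² / (2 × 34.000) = 547.560 / 68.000 = 8.0524 m/s².

Required deceleration ≈ 8.05 m/s²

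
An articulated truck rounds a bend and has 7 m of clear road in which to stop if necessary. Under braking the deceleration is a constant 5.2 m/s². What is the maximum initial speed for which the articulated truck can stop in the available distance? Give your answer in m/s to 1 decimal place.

v²/(2a) = d ⇒ v = √(2 × 5.200 × 7) = √72.80 = 8.5323 m/s.

Maximum speed ≈ 8.5 m/s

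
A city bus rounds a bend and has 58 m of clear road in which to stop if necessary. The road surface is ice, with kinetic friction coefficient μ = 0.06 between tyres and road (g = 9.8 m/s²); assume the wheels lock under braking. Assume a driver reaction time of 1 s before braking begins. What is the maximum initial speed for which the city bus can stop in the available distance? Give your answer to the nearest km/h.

Maximum speed ≈ 28 km/h

a = μg = 0.06 × 9.8 = 0.588 m/s².
Stopping distance: v·t_r + v²/(2a) = 58 with t_r = 1 s and a = 0.588 m/s².
So v² + 1.176 v − 68.21 = 0.
Positive root: v = −a·t_r + √((a·t_r)² + 2a·d) = −0.588 + √(0.346 + 68.21) = 7.6919 m/s.
7.6919 m/s × 3.6 = 27.691 km/h.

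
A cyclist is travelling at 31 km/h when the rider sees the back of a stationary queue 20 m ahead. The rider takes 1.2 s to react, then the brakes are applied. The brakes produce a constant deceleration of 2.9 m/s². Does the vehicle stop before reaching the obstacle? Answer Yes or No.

31 km/h ÷ 3.6 = 8.6111 m/s.
Reaction distance = 8.6111 × 1.2 = 10.333 m.
Braking distance = v²/(2a) = 74.151 / 5.800 = 12.785 m.
Total stopping distance = 10.333 + 12.785 = 23.118 m, vs 20 m available — it cannot stop in time and overshoots by 23.118 − 20 = 3.118 m.

No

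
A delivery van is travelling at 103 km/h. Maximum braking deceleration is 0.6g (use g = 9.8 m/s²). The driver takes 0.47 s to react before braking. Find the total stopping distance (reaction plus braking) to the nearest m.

Total stopping distance ≈ 83 m

103 km/h ÷ 3.6 = 28.6111 m/s.
a = 0.6 × 9.8 = 5.880 m/s².
Reaction distance = v·t_r = 28.6111 × 0.47 = 13.447 m.
Braking distance = v²/(2a) = 28.6111² / (2 × 5.880) = 818.595 / 11.760 = 69.608 m.
Total = 13.447 + 69.608 = 83.055 m.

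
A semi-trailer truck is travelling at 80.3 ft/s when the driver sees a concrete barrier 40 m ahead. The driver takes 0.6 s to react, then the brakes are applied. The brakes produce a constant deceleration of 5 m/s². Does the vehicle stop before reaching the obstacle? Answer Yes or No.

80.3 ft/s × 0.3048 = 24.4754 m/s.
Reaction distance = 24.4754 × 0.6 = 14.685 m.
Braking distance = v²/(2a) = 599.045 / 10.000 = 59.904 m.
Total stopping distance = 14.685 + 59.904 = 74.589 m, vs 40 m available — it cannot stop in time and overshoots by 74.589 − 40 = 34.589 m.

No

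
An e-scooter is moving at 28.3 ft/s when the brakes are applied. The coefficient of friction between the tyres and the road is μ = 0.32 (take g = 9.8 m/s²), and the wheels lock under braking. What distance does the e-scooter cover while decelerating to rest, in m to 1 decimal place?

28.3 ft/s × 0.3048 = 8.6258 m/s.
a = μg = 0.32 × 9.8 = 3.136 m/s².
Braking distance = v²/(2a) = 8.6258² / (2 × 3.136) = 74.404 / 6.272 = 11.863 m.

Braking distance ≈ 11.9 m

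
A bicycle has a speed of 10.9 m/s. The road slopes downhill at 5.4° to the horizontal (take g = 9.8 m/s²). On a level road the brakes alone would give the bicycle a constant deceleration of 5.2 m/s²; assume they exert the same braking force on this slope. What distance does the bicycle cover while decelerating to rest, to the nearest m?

Braking distance ≈ 14 m

Gravity along the downhill slope reduces the braking deceleration: a_eff = 5.200 − 9.8·sin 5.4° = 5.200 − 0.922 = 4.278 m/s².
Braking distance = v²/(2a) = 10.9000² / (2 × 4.278) = 118.810 / 8.556 = 13.886 m.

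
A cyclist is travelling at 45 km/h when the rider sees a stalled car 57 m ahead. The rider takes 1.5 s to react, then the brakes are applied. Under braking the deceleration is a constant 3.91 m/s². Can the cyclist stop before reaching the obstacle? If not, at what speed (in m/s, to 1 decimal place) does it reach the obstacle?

Yes — it stops about 18.3 m short of the obstacle, so it never reaches it

45 km/h ÷ 3.6 = 12.5000 m/s.
Reaction distance = 12.5000 × 1.5 = 18.750 m.
Braking distance = v²/(2a) = 156.250 / 7.820 = 19.981 m.
Total stopping distance = 18.750 + 19.981 = 38.731 m, vs 57 m available — it stops with 57 − 38.731 = 18.269 m to spare.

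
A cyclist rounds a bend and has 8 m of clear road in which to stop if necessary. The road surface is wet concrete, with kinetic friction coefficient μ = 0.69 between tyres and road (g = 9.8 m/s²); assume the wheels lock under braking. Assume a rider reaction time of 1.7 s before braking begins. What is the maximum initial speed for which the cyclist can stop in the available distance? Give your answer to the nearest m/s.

Maximum speed ≈ 4 m/s

a = μg = 0.69 × 9.8 = 6.762 m/s².
Stopping distance: v·t_r + v²/(2a) = 8 with t_r = 1.7 s and a = 6.762 m/s².
So v² + 22.991 v − 108.19 = 0.
Positive root: v = −a·t_r + √((a·t_r)² + 2a·d) = −11.495 + √(132.135 + 108.19) = 4.0074 m/s.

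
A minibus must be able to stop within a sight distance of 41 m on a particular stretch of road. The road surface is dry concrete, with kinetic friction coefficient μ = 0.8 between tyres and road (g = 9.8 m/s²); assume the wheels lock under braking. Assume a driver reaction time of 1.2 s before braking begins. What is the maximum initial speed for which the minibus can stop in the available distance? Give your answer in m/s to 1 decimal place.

Maximum speed ≈ 17.6 m/s

a = μg = 0.8 × 9.8 = 7.840 m/s².
Stopping distance: v·t_r + v²/(2a) = 41 with t_r = 1.2 s and a = 7.840 m/s².
So v² + 18.816 v − 642.88 = 0.
Positive root: v = −a·t_r + √((a·t_r)² + 2a·d) = −9.408 + √(88.510 + 642.88) = 17.6362 m/s.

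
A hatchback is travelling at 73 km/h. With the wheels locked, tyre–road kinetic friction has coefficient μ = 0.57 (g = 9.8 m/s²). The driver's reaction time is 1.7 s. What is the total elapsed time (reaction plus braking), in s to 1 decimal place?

73 km/h ÷ 3.6 = 20.2778 m/s.
a = μg = 0.57 × 9.8 = 5.586 m/s².
Braking time = v/a = 20.2778 / 5.586 = 3.630 s.
Total = 1.7 + 3.630 = 5.330 s.

Total time ≈ 5.3 s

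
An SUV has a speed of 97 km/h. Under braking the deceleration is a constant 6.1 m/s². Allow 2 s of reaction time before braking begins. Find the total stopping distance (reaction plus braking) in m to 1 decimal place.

Total stopping distance ≈ 113.4 m

97 km/h ÷ 3.6 = 26.9444 m/s.
Reaction distance = v·t_r = 26.9444 × 2 = 53.889 m.
Braking distance = v²/(2a) = 26.9444² / (2 × 6.100) = 726.001 / 12.200 = 59.508 m.
Total = 53.889 + 59.508 = 113.397 m.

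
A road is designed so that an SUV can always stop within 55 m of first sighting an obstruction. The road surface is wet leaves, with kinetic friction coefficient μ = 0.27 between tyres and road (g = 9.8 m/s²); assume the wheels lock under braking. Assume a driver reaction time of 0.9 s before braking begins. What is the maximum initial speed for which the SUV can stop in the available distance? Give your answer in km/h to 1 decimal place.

Maximum speed ≈ 53.4 km/h

a = μg = 0.27 × 9.8 = 2.646 m/s².
Stopping distance: v·t_r + v²/(2a) = 55 with t_r = 0.9 s and a = 2.646 m/s².
So v² + 4.763 v − 291.06 = 0.
Positive root: v = −a·t_r + √((a·t_r)² + 2a·d) = −2.381 + √(5.669 + 291.06) = 14.8448 m/s.
14.8448 m/s × 3.6 = 53.441 km/h.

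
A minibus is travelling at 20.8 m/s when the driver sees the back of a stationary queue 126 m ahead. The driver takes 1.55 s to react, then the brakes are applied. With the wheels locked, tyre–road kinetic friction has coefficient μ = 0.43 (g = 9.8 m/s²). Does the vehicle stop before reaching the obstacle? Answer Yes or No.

Yes

a = μg = 0.43 × 9.8 = 4.214 m/s².
Reaction distance = 20.8000 × 1.55 = 32.240 m.
Braking distance = v²/(2a) = 432.640 / 8.428 = 51.334 m.
Total stopping distance = 32.240 + 51.334 = 83.574 m, vs 126 m available — it stops with 126 − 83.574 = 42.426 m to spare.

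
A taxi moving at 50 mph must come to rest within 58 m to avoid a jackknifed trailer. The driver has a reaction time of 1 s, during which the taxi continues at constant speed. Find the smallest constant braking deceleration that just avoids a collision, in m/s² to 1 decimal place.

Required deceleration ≈ 7.0 m/s²

50 mph × 0.44704 = 22.3520 m/s.
Distance covered during reaction = 22.3520 × 1 = 22.352 m.
Distance available for braking: 58 − 22.352 = 35.648 m.
v² = 2a·d ⇒ a = v²/(2d) = 22.3520² / (2 × 35.648) = 499.612 / 71.296 = 7.0076 m/s².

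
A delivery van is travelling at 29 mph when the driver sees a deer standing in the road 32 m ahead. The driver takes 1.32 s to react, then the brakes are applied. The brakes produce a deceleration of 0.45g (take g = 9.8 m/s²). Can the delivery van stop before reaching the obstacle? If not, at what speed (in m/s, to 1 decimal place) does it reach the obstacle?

29 mph × 0.44704 = 12.9642 m/s.
a = 0.45 × 9.8 = 4.410 m/s².
Reaction distance = 12.9642 × 1.32 = 17.113 m.
Braking distance needed to stop: v²/(2a) = 168.070 / 8.820 = 19.056 m, so total needed = 17.113 + 19.056 = 36.169 m > 32 m — it cannot stop.
Distance remaining when braking begins: 32 − 17.113 = 14.887 m.
v² = v₀² − 2a·d = 168.070 − 2 × 4.410 × 14.887 = 36.767 m²/s².
v = √36.767 = 6.064 m/s.

No — it strikes the obstacle at 6.1 m/s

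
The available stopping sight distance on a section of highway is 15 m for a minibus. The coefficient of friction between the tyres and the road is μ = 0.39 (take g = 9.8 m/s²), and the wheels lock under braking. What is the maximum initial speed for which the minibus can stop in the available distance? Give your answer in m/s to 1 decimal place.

a = μg = 0.39 × 9.8 = 3.822 m/s².
v²/(2a) = d ⇒ v = √(2 × 3.822 × 15) = √114.66 = 10.7079 m/s.

Maximum speed ≈ 10.7 m/s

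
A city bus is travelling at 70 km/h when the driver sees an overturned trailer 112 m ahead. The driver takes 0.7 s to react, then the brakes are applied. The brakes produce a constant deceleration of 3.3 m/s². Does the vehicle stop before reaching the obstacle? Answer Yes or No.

Yes

70 km/h ÷ 3.6 = 19.4444 m/s.
Reaction distance = 19.4444 × 0.7 = 13.611 m.
Braking distance = v²/(2a) = 378.085 / 6.600 = 57.286 m.
Total stopping distance = 13.611 + 57.286 = 70.897 m, vs 112 m available — it stops with 112 − 70.897 = 41.103 m to spare.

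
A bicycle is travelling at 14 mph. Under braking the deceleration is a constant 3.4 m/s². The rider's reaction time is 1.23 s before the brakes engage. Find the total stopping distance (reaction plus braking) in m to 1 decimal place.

14 mph × 0.44704 = 6.2586 m/s.
Reaction distance = v·t_r = 6.2586 × 1.23 = 7.698 m.
Braking distance = v²/(2a) = 6.2586² / (2 × 3.400) = 39.170 / 6.800 = 5.760 m.
Total = 7.698 + 5.760 = 13.458 m.

Total stopping distance ≈ 13.5 m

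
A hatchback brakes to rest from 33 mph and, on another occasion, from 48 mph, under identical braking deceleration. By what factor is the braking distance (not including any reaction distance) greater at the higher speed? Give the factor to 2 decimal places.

Braking distance d = v²/(2a), so with a fixed, d ∝ v².
Factor = (48/33)² = 1.4545² = 2.1156.

Factor ≈ 2.12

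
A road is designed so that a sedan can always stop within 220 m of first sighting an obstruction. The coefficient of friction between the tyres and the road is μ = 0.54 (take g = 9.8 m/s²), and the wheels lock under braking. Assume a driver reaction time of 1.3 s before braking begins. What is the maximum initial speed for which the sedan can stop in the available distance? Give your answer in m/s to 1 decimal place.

Maximum speed ≈ 41.9 m/s

a = μg = 0.54 × 9.8 = 5.292 m/s².
Stopping distance: v·t_r + v²/(2a) = 220 with t_r = 1.3 s and a = 5.292 m/s².
So v² + 13.759 v − 2328.48 = 0.
Positive root: v = −a·t_r + √((a·t_r)² + 2a·d) = −6.880 + √(47.334 + 2328.48) = 41.8623 m/s.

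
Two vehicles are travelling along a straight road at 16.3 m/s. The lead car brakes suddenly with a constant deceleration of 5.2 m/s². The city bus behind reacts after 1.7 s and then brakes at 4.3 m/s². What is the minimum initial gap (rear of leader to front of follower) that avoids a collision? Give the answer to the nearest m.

Minimum gap ≈ 33 m

Leader travels v²/(2a_L) = 265.690 / 10.400 = 25.547 m before stopping.
Follower covers v·t_r = 16.3000 × 1.7 = 27.710 m while reacting, then v²/(2a_F) = 265.690 / 8.600 = 30.894 m while braking, for a total of 27.710 + 30.894 = 58.604 m.
Since a_F ≤ a_L and the follower starts braking later, the follower is never slower than the leader, so the closest approach is when both have stopped.
Minimum gap = 58.604 − 25.547 = 33.057 m.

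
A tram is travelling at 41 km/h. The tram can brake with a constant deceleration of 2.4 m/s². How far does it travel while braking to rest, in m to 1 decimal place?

Braking distance ≈ 27.0 m

41 km/h ÷ 3.6 = 11.3889 m/s.
Braking distance = v²/(2a) = 11.3889² / (2 × 2.400) = 129.707 / 4.800 = 27.022 m.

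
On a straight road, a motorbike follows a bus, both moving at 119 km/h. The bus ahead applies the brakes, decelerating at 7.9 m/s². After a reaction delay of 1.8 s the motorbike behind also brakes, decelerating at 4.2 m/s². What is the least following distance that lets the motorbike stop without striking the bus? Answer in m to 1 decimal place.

Minimum gap ≈ 120.4 m

119 km/h ÷ 3.6 = 33.0556 m/s.
Leader travels v²/(2a_L) = 1092.673 / 15.800 = 69.157 m before stopping.
Follower covers v·t_r = 33.0556 × 1.8 = 59.500 m while reacting, then v²/(2a_F) = 1092.673 / 8.400 = 130.080 m while braking, for a total of 59.500 + 130.080 = 189.580 m.
Since a_F ≤ a_L and the follower starts braking later, the follower is never slower than the leader, so the closest approach is when both have stopped.
Minimum gap = 189.580 − 69.157 = 120.423 m.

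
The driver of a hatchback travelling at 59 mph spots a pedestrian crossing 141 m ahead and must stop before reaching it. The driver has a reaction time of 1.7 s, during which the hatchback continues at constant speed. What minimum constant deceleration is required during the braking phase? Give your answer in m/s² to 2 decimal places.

59 mph × 0.44704 = 26.3754 m/s.
Distance covered during reaction = 26.3754 × 1.7 = 44.838 m.
Distance available for braking: 141 − 44.838 = 96.162 m.
v² = 2a·d ⇒ a = v²/(2d) = 26.3754² / (2 × 96.162) = 695.662 / 192.324 = 3.6171 m/s².

Required deceleration ≈ 3.62 m/s²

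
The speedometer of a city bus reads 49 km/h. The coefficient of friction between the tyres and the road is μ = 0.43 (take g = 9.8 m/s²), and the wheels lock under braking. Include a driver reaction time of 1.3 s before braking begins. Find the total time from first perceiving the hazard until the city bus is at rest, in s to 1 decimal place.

49 km/h ÷ 3.6 = 13.6111 m/s.
a = μg = 0.43 × 9.8 = 4.214 m/s².
Braking time = v/a = 13.6111 / 4.214 = 3.230 s.
Total = 1.3 + 3.230 = 4.530 s.

Total time ≈ 4.5 s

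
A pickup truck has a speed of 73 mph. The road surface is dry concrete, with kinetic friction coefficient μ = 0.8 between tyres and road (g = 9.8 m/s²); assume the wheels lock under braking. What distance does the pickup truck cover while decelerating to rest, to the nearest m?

73 mph × 0.44704 = 32.6339 m/s.
a = μg = 0.8 × 9.8 = 7.840 m/s².
Braking distance = v²/(2a) = 32.6339² / (2 × 7.840) = 1064.971 / 15.680 = 67.919 m.

Braking distance ≈ 68 m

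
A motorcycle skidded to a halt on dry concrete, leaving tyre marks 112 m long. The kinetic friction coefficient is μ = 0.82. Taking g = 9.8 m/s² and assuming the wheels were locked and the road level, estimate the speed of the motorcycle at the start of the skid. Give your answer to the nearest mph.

Initial speed ≈ 95 mph

Deceleration a = μg = 0.82 × 9.8 = 8.036 m/s².
v = √(2a·d) = √(2 × 8.036 × 112) = √1800.064 = 42.4272 m/s.
= 42.4272 ÷ 0.44704 = 94.907 mph.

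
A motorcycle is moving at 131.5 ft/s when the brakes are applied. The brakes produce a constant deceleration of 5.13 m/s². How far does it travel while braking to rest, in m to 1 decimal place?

Braking distance ≈ 156.6 m

131.5 ft/s × 0.3048 = 40.0812 m/s.
Braking distance = v²/(2a) = 40.0812² / (2 × 5.130) = 1606.503 / 10.260 = 156.579 m.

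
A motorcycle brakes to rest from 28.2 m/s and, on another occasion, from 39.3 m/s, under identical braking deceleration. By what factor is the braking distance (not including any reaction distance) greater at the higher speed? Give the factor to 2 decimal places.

Factor ≈ 1.94

Braking distance d = v²/(2a), so with a fixed, d ∝ v².
Factor = (39.3/28.2)² = 1.3936² = 1.9421.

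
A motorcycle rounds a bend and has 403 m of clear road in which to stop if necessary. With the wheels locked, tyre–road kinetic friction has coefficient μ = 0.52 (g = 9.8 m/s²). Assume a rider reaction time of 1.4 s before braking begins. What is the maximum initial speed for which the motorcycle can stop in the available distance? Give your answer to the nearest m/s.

a = μg = 0.52 × 9.8 = 5.096 m/s².
Stopping distance: v·t_r + v²/(2a) = 403 with t_r = 1.4 s and a = 5.096 m/s².
So v² + 14.269 v − 4107.38 = 0.
Positive root: v = −a·t_r + √((a·t_r)² + 2a·d) = −7.134 + √(50.894 + 4107.38) = 57.3507 m/s.

Maximum speed ≈ 57 m/s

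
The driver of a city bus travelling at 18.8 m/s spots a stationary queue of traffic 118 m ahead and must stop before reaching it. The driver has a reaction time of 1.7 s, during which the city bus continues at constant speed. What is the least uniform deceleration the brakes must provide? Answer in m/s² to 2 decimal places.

Distance covered during reaction = 18.8000 × 1.7 = 31.960 m.
Distance available for braking: 118 − 31.960 = 86.040 m.
v² = 2a·d ⇒ a = v²/(2d) = 18.8000² / (2 × 86.040) = 353.440 / 172.080 = 2.0539 m/s².

Required deceleration ≈ 2.05 m/s²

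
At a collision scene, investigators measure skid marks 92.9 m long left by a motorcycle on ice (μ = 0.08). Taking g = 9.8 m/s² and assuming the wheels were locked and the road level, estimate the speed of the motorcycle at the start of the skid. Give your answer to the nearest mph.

Initial speed ≈ 27 mph

Deceleration a = μg = 0.08 × 9.8 = 0.784 m/s².
v = √(2a·d) = √(2 × 0.784 × 92.9) = √145.667 = 12.0693 m/s.
= 12.0693 ÷ 0.44704 = 26.998 mph.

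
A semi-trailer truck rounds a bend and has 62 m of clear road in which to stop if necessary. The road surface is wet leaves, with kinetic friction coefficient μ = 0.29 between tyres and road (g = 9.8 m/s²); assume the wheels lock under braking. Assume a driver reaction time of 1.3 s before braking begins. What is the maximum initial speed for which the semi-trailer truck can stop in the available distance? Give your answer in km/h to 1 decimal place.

a = μg = 0.29 × 9.8 = 2.842 m/s².
Stopping distance: v·t_r + v²/(2a) = 62 with t_r = 1.3 s and a = 2.842 m/s².
So v² + 7.389 v − 352.41 = 0.
Positive root: v = −a·t_r + √((a·t_r)² + 2a·d) = −3.695 + √(13.653 + 352.41) = 15.4378 m/s.
15.4378 m/s × 3.6 = 55.576 km/h.

Maximum speed ≈ 55.6 km/h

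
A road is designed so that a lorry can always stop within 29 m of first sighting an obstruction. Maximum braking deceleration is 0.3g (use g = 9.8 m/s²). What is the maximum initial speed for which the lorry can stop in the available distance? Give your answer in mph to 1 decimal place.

Maximum speed ≈ 29.2 mph

a = 0.3 × 9.8 = 2.940 m/s².
v²/(2a) = d ⇒ v = √(2 × 2.940 × 29) = √170.52 = 13.0583 m/s.
13.0583 m/s ÷ 0.44704 = 29.211 mph.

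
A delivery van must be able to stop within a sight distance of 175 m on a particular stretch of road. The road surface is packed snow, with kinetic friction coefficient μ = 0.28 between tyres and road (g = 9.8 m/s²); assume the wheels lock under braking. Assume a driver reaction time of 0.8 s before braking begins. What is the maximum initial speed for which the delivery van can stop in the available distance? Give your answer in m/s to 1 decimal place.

Maximum speed ≈ 28.9 m/s

a = μg = 0.28 × 9.8 = 2.744 m/s².
Stopping distance: v·t_r + v²/(2a) = 175 with t_r = 0.8 s and a = 2.744 m/s².
So v² + 4.390 v − 960.40 = 0.
Positive root: v = −a·t_r + √((a·t_r)² + 2a·d) = −2.195 + √(4.818 + 960.40) = 28.8730 m/s.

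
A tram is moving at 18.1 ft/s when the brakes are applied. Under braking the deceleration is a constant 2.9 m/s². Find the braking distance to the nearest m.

18.1 ft/s × 0.3048 = 5.5169 m/s.
Braking distance = v²/(2a) = 5.5169² / (2 × 2.900) = 30.436 / 5.800 = 5.248 m.

Braking distance ≈ 5 m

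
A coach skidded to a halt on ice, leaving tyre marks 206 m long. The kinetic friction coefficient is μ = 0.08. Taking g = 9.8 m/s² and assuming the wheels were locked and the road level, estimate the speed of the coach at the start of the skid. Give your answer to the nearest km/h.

Deceleration a = μg = 0.08 × 9.8 = 0.784 m/s².
v = √(2a·d) = √(2 × 0.784 × 206) = √323.008 = 17.9724 m/s.
= 17.9724 × 3.6 = 64.701 km/h.

Initial speed ≈ 65 km/h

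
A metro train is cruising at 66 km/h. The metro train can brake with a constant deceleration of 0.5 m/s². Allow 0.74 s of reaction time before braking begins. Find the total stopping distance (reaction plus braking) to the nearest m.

66 km/h ÷ 3.6 = 18.3333 m/s.
Reaction distance = v·t_r = 18.3333 × 0.74 = 13.567 m.
Braking distance = v²/(2a) = 18.3333² / (2 × 0.500) = 336.110 / 1.000 = 336.110 m.
Total = 13.567 + 336.110 = 349.677 m.

Total stopping distance ≈ 350 m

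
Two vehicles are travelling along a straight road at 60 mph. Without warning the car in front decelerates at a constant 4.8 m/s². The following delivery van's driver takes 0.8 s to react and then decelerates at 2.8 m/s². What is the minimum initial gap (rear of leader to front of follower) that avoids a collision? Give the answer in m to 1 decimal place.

60 mph × 0.44704 = 26.8224 m/s.
Leader travels v²/(2a_L) = 719.441 / 9.600 = 74.942 m before stopping.
Follower covers v·t_r = 26.8224 × 0.8 = 21.458 m while reacting, then v²/(2a_F) = 719.441 / 5.600 = 128.472 m while braking, for a total of 21.458 + 128.472 = 149.930 m.
Since a_F ≤ a_L and the follower starts braking later, the follower is never slower than the leader, so the closest approach is when both have stopped.
Minimum gap = 149.930 − 74.942 = 74.988 m.

Minimum gap ≈ 75.0 m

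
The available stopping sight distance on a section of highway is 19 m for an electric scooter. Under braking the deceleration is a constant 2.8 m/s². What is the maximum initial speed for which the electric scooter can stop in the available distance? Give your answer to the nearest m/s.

v²/(2a) = d ⇒ v = √(2 × 2.800 × 19) = √106.40 = 10.3150 m/s.

Maximum speed ≈ 10 m/s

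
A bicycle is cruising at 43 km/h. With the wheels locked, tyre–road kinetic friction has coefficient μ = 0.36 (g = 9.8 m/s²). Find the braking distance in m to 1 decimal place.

Braking distance ≈ 20.2 m

43 km/h ÷ 3.6 = 11.9444 m/s.
a = μg = 0.36 × 9.8 = 3.528 m/s².
Braking distance = v²/(2a) = 11.9444² / (2 × 3.528) = 142.669 / 7.056 = 20.220 m.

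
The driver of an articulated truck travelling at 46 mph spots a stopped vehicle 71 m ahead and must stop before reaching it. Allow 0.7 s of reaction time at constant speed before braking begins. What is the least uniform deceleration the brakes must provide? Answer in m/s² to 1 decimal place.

Required deceleration ≈ 3.7 m/s²

46 mph × 0.44704 = 20.5638 m/s.
Distance covered during reaction = 20.5638 × 0.7 = 14.395 m.
Distance available for braking: 71 − 14.395 = 56.605 m.
v² = 2a·d ⇒ a = v²/(2d) = 20.5638² / (2 × 56.605) = 422.870 / 113.210 = 3.7353 m/s².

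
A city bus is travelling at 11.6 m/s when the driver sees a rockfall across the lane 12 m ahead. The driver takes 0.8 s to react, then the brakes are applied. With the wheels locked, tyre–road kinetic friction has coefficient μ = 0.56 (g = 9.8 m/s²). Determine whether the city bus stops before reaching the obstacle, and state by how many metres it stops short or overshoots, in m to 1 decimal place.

a = μg = 0.56 × 9.8 = 5.488 m/s².
Reaction distance = 11.6000 × 0.8 = 9.280 m.
Braking distance = v²/(2a) = 134.560 / 10.976 = 12.259 m.
Total stopping distance = 9.280 + 12.259 = 21.539 m, vs 12 m available — it cannot stop in time and overshoots by 21.539 − 12 = 9.539 m.

No — it overshoots by 9.5 m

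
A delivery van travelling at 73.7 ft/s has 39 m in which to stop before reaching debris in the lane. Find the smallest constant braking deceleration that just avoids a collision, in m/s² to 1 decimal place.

Required deceleration ≈ 6.5 m/s²

73.7 ft/s × 0.3048 = 22.4638 m/s.
v² = 2a·d ⇒ a = v²/(2d) = 22.4638² / (2 × 39.000) = 504.622 / 78.000 = 6.4695 m/s².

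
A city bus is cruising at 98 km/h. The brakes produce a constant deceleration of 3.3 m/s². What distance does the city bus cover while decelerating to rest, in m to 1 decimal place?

Braking distance ≈ 112.3 m

98 km/h ÷ 3.6 = 27.2222 m/s.
Braking distance = v²/(2a) = 27.2222² / (2 × 3.300) = 741.048 / 6.600 = 112.280 m.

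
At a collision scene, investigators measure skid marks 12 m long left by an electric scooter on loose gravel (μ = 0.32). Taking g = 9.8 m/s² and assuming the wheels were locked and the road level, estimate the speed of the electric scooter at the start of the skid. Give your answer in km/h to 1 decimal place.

Deceleration a = μg = 0.32 × 9.8 = 3.136 m/s².
v = √(2a·d) = √(2 × 3.136 × 12) = √75.264 = 8.6755 m/s.
= 8.6755 × 3.6 = 31.232 km/h.

Initial speed ≈ 31.2 km/h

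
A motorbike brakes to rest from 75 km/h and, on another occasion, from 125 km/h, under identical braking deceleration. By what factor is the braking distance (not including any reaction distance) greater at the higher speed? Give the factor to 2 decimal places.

Factor ≈ 2.78

Braking distance d = v²/(2a), so with a fixed, d ∝ v².
Factor = (125/75)² = 1.6667² = 2.7779.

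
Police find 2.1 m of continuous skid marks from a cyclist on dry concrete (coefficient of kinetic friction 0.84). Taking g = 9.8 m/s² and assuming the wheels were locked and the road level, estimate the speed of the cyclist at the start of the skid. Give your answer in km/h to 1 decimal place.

Deceleration a = μg = 0.84 × 9.8 = 8.232 m/s².
v = √(2a·d) = √(2 × 8.232 × 2.1) = √34.574 = 5.8800 m/s.
= 5.8800 × 3.6 = 21.168 km/h.

Initial speed ≈ 21.2 km/h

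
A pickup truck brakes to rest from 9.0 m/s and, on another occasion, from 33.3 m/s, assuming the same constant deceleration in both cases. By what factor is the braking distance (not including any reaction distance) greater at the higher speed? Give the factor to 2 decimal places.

Braking distance d = v²/(2a), so with a fixed, d ∝ v².
Factor = (33.3/9.0)² = 3.7000² = 13.6900.

Factor ≈ 13.69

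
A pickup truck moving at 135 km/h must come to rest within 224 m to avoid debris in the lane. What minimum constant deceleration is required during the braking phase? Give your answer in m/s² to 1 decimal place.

Required deceleration ≈ 3.1 m/s²

135 km/h ÷ 3.6 = 37.5000 m/s.
v² = 2a·d ⇒ a = v²/(2d) = 37.5000² / (2 × 224.000) = 1406.250 / 448.000 = 3.1390 m/s².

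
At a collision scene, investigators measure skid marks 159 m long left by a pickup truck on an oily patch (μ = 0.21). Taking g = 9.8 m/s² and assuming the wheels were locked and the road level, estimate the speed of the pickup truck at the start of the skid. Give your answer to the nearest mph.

Initial speed ≈ 57 mph

Deceleration a = μg = 0.21 × 9.8 = 2.058 m/s².
v = √(2a·d) = √(2 × 2.058 × 159) = √654.444 = 25.5821 m/s.
= 25.5821 ÷ 0.44704 = 57.226 mph.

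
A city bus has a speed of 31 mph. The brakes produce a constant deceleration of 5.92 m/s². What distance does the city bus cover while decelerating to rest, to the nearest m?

Braking distance ≈ 16 m

31 mph × 0.44704 = 13.8582 m/s.
Braking distance = v²/(2a) = 13.8582² / (2 × 5.920) = 192.050 / 11.840 = 16.220 m.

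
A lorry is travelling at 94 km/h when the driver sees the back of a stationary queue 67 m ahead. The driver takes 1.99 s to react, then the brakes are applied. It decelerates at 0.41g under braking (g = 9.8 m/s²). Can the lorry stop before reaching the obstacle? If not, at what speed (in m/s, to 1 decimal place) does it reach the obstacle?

94 km/h ÷ 3.6 = 26.1111 m/s.
a = 0.41 × 9.8 = 4.018 m/s².
Reaction distance = 26.1111 × 1.99 = 51.961 m.
Braking distance needed to stop: v²/(2a) = 681.790 / 8.036 = 84.842 m, so total needed = 51.961 + 84.842 = 136.803 m > 67 m — it cannot stop.
Distance remaining when braking begins: 67 − 51.961 = 15.039 m.
v² = v₀² − 2a·d = 681.790 − 2 × 4.018 × 15.039 = 560.937 m²/s².
v = √560.937 = 23.684 m/s.

No — it strikes the obstacle at 23.7 m/s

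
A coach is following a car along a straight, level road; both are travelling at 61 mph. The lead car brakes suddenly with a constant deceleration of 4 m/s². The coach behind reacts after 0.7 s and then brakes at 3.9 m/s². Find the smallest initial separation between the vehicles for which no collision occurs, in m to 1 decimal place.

Minimum gap ≈ 21.5 m

61 mph × 0.44704 = 27.2694 m/s.
Leader travels v²/(2a_L) = 743.620 / 8.000 = 92.953 m before stopping.
Follower covers v·t_r = 27.2694 × 0.7 = 19.089 m while reacting, then v²/(2a_F) = 743.620 / 7.800 = 95.336 m while braking, for a total of 19.089 + 95.336 = 114.425 m.
Since a_F ≤ a_L and the follower starts braking later, the follower is never slower than the leader, so the closest approach is when both have stopped.
Minimum gap = 114.425 − 92.953 = 21.472 m.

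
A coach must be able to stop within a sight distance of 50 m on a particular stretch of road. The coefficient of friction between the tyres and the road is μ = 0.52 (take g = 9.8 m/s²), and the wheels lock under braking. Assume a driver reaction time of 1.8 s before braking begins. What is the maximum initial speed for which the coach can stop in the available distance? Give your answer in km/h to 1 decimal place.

Maximum speed ≈ 54.7 km/h

a = μg = 0.52 × 9.8 = 5.096 m/s².
Stopping distance: v·t_r + v²/(2a) = 50 with t_r = 1.8 s and a = 5.096 m/s².
So v² + 18.346 v − 509.60 = 0.
Positive root: v = −a·t_r + √((a·t_r)² + 2a·d) = −9.173 + √(84.144 + 509.60) = 15.1939 m/s.
15.1939 m/s × 3.6 = 54.698 km/h.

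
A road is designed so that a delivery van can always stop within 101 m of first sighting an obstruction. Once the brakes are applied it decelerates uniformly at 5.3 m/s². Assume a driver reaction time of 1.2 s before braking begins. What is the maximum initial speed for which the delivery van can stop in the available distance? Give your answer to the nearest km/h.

Maximum speed ≈ 97 km/h

Stopping distance: v·t_r + v²/(2a) = 101 with t_r = 1.2 s and a = 5.300 m/s².
So v² + 12.720 v − 1070.60 = 0.
Positive root: v = −a·t_r + √((a·t_r)² + 2a·d) = −6.360 + √(40.450 + 1070.60) = 26.9724 m/s.
26.9724 m/s × 3.6 = 97.101 km/h.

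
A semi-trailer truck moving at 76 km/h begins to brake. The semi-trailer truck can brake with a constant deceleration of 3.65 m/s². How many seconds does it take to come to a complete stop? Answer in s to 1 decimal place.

Braking time ≈ 5.8 s

76 km/h ÷ 3.6 = 21.1111 m/s.
Braking time = v/a = 21.1111 / 3.650 = 5.784 s.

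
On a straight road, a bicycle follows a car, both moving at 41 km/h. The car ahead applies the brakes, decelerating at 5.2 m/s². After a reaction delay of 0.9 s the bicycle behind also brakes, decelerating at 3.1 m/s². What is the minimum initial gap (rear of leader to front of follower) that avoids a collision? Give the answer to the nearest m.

Minimum gap ≈ 19 m

41 km/h ÷ 3.6 = 11.3889 m/s.
Leader travels v²/(2a_L) = 129.707 / 10.400 = 12.472 m before stopping.
Follower covers v·t_r = 11.3889 × 0.9 = 10.250 m while reacting, then v²/(2a_F) = 129.707 / 6.200 = 20.920 m while braking, for a total of 10.250 + 20.920 = 31.170 m.
Since a_F ≤ a_L and the follower starts braking later, the follower is never slower than the leader, so the closest approach is when both have stopped.
Minimum gap = 31.170 − 12.472 = 18.698 m.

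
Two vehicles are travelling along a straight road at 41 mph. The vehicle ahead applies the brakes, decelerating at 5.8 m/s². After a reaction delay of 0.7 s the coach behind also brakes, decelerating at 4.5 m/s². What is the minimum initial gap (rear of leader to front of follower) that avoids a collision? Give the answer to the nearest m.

Minimum gap ≈ 21 m

41 mph × 0.44704 = 18.3286 m/s.
Leader travels v²/(2a_L) = 335.938 / 11.600 = 28.960 m before stopping.
Follower covers v·t_r = 18.3286 × 0.7 = 12.830 m while reacting, then v²/(2a_F) = 335.938 / 9.000 = 37.326 m while braking, for a total of 12.830 + 37.326 = 50.156 m.
Since a_F ≤ a_L and the follower starts braking later, the follower is never slower than the leader, so the closest approach is when both have stopped.
Minimum gap = 50.156 − 28.960 = 21.196 m.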